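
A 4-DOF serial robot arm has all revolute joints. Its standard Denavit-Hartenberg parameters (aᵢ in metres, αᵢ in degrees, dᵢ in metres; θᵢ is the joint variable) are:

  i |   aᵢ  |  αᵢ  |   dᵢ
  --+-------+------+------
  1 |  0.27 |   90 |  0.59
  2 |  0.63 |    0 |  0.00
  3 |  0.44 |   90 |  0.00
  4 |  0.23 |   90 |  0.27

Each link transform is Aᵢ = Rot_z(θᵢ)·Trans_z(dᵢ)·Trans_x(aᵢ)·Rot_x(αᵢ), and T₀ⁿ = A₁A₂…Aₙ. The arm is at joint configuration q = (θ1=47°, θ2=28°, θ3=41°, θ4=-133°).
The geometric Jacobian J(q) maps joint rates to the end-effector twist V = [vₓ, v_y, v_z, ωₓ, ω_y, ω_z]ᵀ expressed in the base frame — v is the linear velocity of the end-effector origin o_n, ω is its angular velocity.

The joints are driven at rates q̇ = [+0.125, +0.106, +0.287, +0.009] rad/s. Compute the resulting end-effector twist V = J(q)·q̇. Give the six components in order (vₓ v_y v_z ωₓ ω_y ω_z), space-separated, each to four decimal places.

o_n = [0.6816, 0.9776, 1.0533]
J₁: ẑ×o_n = [-0.9776, 0.6816, 0.0000], ω = ẑ
J2: z=[0.7314, -0.6820, 0.0000] o=[0.1841, 0.1975, 0.5900] → [-0.3160, -0.3389, 0.9098, 0.7314, -0.6820, 0.0000]
J3: z=[0.7314, -0.6820, 0.0000] o=[0.5635, 0.6043, 0.8858] → [-0.1143, -0.1226, 0.3535, 0.7314, -0.6820, 0.0000]
J4: z=[0.6367, 0.6828, -0.3584] o=[0.6710, 0.7196, 1.2965] → [-0.0736, 0.1511, 0.1570, 0.6367, 0.6828, -0.3584]
V = J·q̇ = [-0.1892, 0.0155, 0.1993, 0.2932, -0.2619, 0.1218]

-0.1892 0.0155 0.1993 0.2932 -0.2619 0.1218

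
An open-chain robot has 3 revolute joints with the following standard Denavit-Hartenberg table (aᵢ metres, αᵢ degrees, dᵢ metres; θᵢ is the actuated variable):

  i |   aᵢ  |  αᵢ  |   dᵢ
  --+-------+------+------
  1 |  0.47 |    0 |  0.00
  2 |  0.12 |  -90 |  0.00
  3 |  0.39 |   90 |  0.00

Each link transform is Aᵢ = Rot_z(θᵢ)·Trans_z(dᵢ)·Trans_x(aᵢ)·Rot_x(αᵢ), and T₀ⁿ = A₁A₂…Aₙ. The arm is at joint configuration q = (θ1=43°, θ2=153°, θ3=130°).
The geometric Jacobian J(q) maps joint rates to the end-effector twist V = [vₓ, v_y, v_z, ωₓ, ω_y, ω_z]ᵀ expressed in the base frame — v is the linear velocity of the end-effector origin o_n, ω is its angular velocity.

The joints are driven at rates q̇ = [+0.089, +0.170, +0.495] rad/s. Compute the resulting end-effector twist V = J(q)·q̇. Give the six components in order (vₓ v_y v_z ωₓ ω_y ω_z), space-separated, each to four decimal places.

o_n = [0.4694, 0.3566, -0.2988]
J₁: ẑ×o_n = [-0.3566, 0.4694, 0.0000], ω = ẑ
J2: z=[0.0000, 0.0000, 1.0000] o=[0.3437, 0.3205, 0.0000] → [-0.0360, 0.1256, 0.0000, 0.0000, 0.0000, 1.0000]
J3: z=[0.2756, -0.9613, 0.0000] o=[0.2284, 0.2875, 0.0000] → [0.2872, 0.0823, 0.2507, 0.2756, -0.9613, 0.0000]
V = J·q̇ = [0.1043, 0.1039, 0.1241, 0.1364, -0.4758, 0.2590]

0.1043 0.1039 0.1241 0.1364 -0.4758 0.2590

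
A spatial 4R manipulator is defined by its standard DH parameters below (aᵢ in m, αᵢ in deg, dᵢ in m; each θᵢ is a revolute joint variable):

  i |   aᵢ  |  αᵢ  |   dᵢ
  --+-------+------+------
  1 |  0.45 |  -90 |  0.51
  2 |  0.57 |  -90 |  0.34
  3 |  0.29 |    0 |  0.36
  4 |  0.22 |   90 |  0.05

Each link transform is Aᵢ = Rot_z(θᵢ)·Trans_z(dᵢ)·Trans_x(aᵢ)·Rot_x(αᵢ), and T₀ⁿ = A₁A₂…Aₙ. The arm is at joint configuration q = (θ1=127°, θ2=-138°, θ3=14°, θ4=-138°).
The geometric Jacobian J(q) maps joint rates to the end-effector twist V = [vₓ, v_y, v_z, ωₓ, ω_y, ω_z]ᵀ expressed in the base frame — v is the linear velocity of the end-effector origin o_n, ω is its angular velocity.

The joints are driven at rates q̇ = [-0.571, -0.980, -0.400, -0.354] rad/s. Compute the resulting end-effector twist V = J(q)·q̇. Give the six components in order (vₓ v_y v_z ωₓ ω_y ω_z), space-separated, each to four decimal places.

0.3305 -0.2977 -0.3348 1.0863 0.1868 -1.1313

o_n = [-0.4713, -0.1260, 1.3021]
J₁: ẑ×o_n = [0.1260, -0.4713, 0.0000], ω = ẑ
J2: z=[-0.7986, -0.6018, 0.0000] o=[-0.2708, 0.3594, 0.5100] → [-0.4767, 0.6326, 0.2669, -0.7986, -0.6018, 0.0000]
J3: z=[-0.4027, 0.5344, 0.7431] o=[-0.2874, -0.1835, 0.8914] → [0.1767, 0.0287, 0.0751, -0.4027, 0.5344, 0.7431]
J4: z=[-0.4027, 0.5344, 0.7431] o=[-0.2505, -0.1159, 1.3472] → [-0.0167, -0.1823, 0.1220, -0.4027, 0.5344, 0.7431]
V = J·q̇ = [0.3305, -0.2977, -0.3348, 1.0863, 0.1868, -1.1313]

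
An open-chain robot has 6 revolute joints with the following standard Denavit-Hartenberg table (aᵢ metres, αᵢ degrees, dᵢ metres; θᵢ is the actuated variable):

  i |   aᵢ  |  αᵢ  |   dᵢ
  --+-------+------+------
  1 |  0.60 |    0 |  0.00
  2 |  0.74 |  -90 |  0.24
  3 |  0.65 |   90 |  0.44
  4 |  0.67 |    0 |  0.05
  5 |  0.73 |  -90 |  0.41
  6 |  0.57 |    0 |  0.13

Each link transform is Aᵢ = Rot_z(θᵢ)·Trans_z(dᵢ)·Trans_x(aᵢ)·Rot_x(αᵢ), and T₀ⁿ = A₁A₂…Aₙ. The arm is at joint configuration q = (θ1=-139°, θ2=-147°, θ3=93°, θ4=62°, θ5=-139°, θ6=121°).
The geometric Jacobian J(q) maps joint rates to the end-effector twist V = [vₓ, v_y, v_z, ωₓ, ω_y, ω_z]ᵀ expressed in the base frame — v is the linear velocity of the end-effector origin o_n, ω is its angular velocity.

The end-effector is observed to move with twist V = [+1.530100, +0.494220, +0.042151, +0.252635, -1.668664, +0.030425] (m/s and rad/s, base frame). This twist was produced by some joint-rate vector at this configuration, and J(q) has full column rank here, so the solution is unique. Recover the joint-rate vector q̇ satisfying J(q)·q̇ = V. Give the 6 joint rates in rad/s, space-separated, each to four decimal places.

o_n = [-0.8848, 0.4056, -0.9463]
J₁: ẑ×o_n = [-0.4056, -0.8848, 0.0000], ω = ẑ
J2: z=[0.0000, 0.0000, 1.0000] o=[-0.4528, -0.3936, 0.0000] → [-0.7992, -0.4320, 0.0000, 0.0000, 0.0000, 1.0000]
J3: z=[-0.9613, 0.2756, 0.0000] o=[-0.2489, 0.3177, 0.2400] → [-0.3270, -1.1403, 0.0908, -0.9613, 0.2756, 0.0000]
J4: z=[0.2753, 0.9599, -0.0523] o=[-0.6812, 0.4063, -0.4091] → [-0.5157, 0.1585, 0.1953, 0.2753, 0.9599, -0.0523]
J5: z=[0.2753, 0.9599, -0.0523] o=[-1.2406, 0.6015, -0.7258] → [-0.2218, 0.0421, -0.3955, 0.2753, 0.9599, -0.0523]
J6: z=[-0.2303, 0.0130, -0.9730] o=[-0.4464, 0.7908, -0.9113] → [-0.3752, 0.4186, 0.0944, -0.2303, 0.0130, -0.9730]
q̇ = J⁺·V = [0.0310, -0.6830, -0.5640, -0.7930, -0.7750, -0.6170]

0.0310 -0.6830 -0.5640 -0.7930 -0.7750 -0.6170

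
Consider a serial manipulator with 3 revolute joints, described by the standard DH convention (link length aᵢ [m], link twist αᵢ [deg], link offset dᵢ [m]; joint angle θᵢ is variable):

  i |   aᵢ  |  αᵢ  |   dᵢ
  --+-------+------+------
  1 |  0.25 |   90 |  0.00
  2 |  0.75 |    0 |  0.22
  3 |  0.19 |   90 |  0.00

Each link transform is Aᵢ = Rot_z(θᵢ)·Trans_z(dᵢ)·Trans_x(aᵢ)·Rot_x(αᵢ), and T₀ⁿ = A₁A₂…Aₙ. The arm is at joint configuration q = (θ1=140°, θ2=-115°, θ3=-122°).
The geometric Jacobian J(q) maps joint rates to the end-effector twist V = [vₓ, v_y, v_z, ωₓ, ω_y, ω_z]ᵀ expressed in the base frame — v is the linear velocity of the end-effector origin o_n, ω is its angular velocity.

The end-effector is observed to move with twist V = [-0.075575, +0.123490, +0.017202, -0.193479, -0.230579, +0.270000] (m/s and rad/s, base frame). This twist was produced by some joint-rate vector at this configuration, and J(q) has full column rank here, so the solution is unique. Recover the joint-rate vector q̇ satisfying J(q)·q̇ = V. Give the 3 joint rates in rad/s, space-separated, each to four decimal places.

o_n = [0.2720, 0.0590, -0.5204]
J₁: ẑ×o_n = [-0.0590, 0.2720, 0.0000], ω = ẑ
J2: z=[0.6428, 0.7660, 0.0000] o=[-0.1915, 0.1607, 0.0000] → [-0.3986, 0.3345, -0.4204, 0.6428, 0.7660, 0.0000]
J3: z=[0.6428, 0.7660, 0.0000] o=[0.1927, 0.1255, -0.6797] → [0.1221, -0.1024, -0.1035, 0.6428, 0.7660, 0.0000]
q̇ = J⁺·V = [0.2700, 0.0440, -0.3450]

0.2700 0.0440 -0.3450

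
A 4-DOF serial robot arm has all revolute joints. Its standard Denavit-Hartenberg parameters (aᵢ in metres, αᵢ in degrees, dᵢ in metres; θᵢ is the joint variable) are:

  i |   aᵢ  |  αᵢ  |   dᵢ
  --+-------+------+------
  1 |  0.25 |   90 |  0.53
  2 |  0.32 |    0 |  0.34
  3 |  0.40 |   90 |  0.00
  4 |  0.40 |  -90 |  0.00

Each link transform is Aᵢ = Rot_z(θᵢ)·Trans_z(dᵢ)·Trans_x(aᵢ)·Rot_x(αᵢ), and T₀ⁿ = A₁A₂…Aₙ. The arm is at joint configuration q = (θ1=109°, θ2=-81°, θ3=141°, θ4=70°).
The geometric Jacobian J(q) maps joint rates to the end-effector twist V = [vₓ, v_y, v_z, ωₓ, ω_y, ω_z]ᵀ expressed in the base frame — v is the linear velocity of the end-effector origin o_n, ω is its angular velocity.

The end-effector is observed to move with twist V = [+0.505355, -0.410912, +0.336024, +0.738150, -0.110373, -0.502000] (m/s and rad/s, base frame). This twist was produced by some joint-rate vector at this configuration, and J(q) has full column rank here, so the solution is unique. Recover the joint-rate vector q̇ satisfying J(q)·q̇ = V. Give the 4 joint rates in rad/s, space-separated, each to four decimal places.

o_n = [0.4918, 0.7706, 0.6788]
J₁: ẑ×o_n = [-0.7706, 0.4918, 0.0000], ω = ẑ
J2: z=[0.9455, 0.3256, 0.0000] o=[-0.0814, 0.2364, 0.5300] → [0.0485, -0.1407, 0.3185, 0.9455, 0.3256, 0.0000]
J3: z=[0.9455, 0.3256, 0.0000] o=[0.2238, 0.3944, 0.2139] → [0.1514, -0.4396, 0.2684, 0.9455, 0.3256, 0.0000]
J4: z=[-0.2820, 0.8188, -0.5000] o=[0.1587, 0.5835, 0.5603] → [0.1905, -0.1332, -0.3255, -0.2820, 0.8188, -0.5000]
q̇ = J⁺·V = [-0.7010, 0.5750, 0.0870, -0.3980]

-0.7010 0.5750 0.0870 -0.3980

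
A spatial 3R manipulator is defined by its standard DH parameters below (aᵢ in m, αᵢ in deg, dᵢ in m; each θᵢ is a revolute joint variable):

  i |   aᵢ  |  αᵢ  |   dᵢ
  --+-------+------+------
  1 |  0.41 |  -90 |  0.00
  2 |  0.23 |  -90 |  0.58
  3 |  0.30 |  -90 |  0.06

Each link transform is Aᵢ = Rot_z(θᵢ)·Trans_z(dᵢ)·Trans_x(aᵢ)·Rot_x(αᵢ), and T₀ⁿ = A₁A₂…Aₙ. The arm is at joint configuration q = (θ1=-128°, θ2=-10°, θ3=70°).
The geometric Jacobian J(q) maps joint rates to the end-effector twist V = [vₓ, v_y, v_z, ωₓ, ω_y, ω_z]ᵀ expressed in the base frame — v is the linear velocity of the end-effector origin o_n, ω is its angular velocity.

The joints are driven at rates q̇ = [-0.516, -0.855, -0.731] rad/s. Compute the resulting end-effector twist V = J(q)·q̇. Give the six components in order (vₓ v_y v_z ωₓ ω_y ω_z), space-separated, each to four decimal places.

-0.4654 -0.0906 0.3248 -0.5956 0.6264 0.2039

o_n = [-0.2256, -0.7729, -0.0013]
J₁: ẑ×o_n = [0.7729, -0.2256, 0.0000], ω = ẑ
J2: z=[0.7880, -0.6157, 0.0000] o=[-0.2524, -0.3231, 0.0000] → [0.0008, 0.0010, -0.3380, 0.7880, -0.6157, 0.0000]
J3: z=[-0.1069, -0.1368, -0.9848] o=[0.0652, -0.8587, 0.0399] → [0.0901, 0.2819, -0.0490, -0.1069, -0.1368, -0.9848]
V = J·q̇ = [-0.4654, -0.0906, 0.3248, -0.5956, 0.6264, 0.2039]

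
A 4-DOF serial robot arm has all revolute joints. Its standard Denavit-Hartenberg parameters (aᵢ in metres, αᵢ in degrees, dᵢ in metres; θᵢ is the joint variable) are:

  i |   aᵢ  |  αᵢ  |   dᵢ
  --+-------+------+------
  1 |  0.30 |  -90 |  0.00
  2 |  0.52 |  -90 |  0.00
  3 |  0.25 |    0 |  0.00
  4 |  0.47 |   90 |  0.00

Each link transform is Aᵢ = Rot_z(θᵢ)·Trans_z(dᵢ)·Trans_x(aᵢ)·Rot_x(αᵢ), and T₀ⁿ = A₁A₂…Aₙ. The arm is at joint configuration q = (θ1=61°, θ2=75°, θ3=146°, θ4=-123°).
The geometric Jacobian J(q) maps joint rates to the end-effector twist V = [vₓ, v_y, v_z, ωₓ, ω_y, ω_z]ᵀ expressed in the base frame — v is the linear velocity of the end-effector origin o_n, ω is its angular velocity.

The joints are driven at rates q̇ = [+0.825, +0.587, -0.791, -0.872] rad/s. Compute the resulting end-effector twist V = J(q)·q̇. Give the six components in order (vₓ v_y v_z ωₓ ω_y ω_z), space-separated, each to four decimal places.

o_n = [0.5219, 0.2743, -0.7200]
J₁: ẑ×o_n = [-0.2743, 0.5219, 0.0000], ω = ẑ
J2: z=[-0.8746, 0.4848, 0.0000] o=[0.1454, 0.2624, 0.0000] → [-0.3491, -0.6297, -0.1929, -0.8746, 0.4848, 0.0000]
J3: z=[-0.4683, -0.8448, -0.2588] o=[0.2107, 0.3801, -0.5023] → [0.1565, -0.1825, 0.3124, -0.4683, -0.8448, -0.2588]
J4: z=[-0.4683, -0.8448, -0.2588] o=[0.3070, 0.2654, -0.3021] → [0.3553, -0.2513, 0.1774, -0.4683, -0.8448, -0.2588]
V = J·q̇ = [-0.8649, 0.4244, -0.5150, 0.2654, 1.6895, 1.2554]

-0.8649 0.4244 -0.5150 0.2654 1.6895 1.2554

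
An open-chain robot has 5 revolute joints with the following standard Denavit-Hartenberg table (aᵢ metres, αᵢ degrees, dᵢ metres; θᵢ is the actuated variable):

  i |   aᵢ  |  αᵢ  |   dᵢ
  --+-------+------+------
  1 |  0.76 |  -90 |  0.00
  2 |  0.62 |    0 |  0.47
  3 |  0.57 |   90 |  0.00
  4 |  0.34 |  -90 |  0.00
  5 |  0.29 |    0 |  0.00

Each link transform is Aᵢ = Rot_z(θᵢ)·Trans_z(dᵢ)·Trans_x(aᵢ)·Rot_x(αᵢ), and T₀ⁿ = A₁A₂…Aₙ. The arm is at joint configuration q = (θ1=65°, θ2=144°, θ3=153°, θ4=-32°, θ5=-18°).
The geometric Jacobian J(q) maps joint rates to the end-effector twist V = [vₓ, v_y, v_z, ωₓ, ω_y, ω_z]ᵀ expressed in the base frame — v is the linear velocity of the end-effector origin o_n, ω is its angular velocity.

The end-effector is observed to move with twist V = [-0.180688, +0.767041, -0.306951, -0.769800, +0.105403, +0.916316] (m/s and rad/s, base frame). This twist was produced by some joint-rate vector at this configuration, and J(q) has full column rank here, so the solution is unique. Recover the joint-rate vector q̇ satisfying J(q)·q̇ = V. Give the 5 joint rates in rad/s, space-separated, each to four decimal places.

o_n = [0.1548, 0.6720, 0.6494]
J₁: ẑ×o_n = [-0.6720, 0.1548, 0.0000], ω = ẑ
J2: z=[-0.9063, 0.4226, 0.0000] o=[0.3212, 0.6888, 0.0000] → [0.2745, 0.5886, 0.0856, -0.9063, 0.4226, 0.0000]
J3: z=[-0.9063, 0.4226, 0.0000] o=[-0.3168, 0.4328, -0.3644] → [0.4285, 0.9189, -0.4160, -0.9063, 0.4226, 0.0000]
J4: z=[-0.3766, -0.8075, 0.4540] o=[-0.2074, 0.6674, 0.1434] → [-0.4107, 0.3550, 0.2908, -0.3766, -0.8075, 0.4540]
J5: z=[-0.6669, 0.5764, 0.4722] o=[0.0112, 0.7099, 0.4004] → [0.1615, 0.2339, -0.0575, -0.6669, 0.5764, 0.4722]
q̇ = J⁺·V = [0.4400, -0.5960, 0.8260, 0.4210, 0.6040]

0.4400 -0.5960 0.8260 0.4210 0.6040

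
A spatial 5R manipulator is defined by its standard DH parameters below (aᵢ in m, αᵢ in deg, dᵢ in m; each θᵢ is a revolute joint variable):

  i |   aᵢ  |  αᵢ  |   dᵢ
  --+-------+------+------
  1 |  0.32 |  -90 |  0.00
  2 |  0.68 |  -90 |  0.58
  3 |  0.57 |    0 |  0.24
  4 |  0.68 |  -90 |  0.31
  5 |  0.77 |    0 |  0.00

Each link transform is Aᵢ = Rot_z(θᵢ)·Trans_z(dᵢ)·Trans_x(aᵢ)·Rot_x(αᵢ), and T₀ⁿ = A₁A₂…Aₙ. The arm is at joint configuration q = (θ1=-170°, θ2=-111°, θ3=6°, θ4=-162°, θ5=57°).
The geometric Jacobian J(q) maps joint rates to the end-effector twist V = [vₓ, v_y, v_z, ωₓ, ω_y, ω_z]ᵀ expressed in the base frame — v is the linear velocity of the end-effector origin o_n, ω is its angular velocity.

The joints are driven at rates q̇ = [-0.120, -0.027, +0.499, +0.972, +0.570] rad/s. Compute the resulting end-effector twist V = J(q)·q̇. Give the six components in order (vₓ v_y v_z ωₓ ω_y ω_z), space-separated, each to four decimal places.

o_n = [0.0265, -0.9778, 0.1921]
J₁: ẑ×o_n = [0.9778, 0.0265, -0.0000], ω = ẑ
J2: z=[0.1736, -0.9848, 0.0000] o=[-0.3151, -0.0556, 0.0000] → [-0.1892, -0.0334, 0.1763, 0.1736, -0.9848, 0.0000]
J3: z=[-0.9194, -0.1621, 0.3584] o=[0.0256, -0.5844, 0.6348] → [0.2127, -0.4067, 0.3618, -0.9194, -0.1621, 0.3584]
J4: z=[-0.9194, -0.1621, 0.3584] o=[-0.0054, -0.5294, 1.2501] → [0.3322, -0.9612, 0.4175, -0.9194, -0.1621, 0.3584]
J5: z=[0.3022, -0.8744, 0.3797] o=[-0.4616, -0.8907, 0.7812] → [0.5482, 0.3634, 0.4005, 0.3022, -0.8744, 0.3797]
V = J·q̇ = [0.6293, -0.9324, 0.8098, -1.1849, -0.7103, 0.6236]

0.6293 -0.9324 0.8098 -1.1849 -0.7103 0.6236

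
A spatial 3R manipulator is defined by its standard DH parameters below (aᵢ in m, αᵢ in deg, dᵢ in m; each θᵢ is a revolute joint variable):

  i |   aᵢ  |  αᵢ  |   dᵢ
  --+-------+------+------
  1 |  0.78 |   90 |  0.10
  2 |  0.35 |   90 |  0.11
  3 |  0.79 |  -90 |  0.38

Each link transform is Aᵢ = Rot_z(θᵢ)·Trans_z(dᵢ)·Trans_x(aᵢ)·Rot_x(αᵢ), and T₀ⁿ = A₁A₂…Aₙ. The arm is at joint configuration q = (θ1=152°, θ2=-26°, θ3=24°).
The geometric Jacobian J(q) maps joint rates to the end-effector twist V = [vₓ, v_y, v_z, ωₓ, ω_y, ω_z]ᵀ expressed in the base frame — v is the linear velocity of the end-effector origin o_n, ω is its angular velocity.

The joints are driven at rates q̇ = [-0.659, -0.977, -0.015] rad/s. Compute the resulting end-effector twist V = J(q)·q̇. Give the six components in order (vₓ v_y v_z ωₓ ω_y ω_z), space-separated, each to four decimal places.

1.4297 0.4043 -0.7804 -0.4645 -0.8596 -0.6455

o_n = [-1.1896, 1.1210, -0.7113]
J₁: ẑ×o_n = [-1.1210, -1.1896, 0.0000], ω = ẑ
J2: z=[0.4695, 0.8829, 0.0000] o=[-0.6887, 0.3662, 0.1000] → [-0.7164, 0.3809, 0.7967, 0.4695, 0.8829, 0.0000]
J3: z=[0.3871, -0.2058, -0.8988] o=[-0.9148, 0.6110, -0.0534] → [0.5938, 0.5016, 0.1409, 0.3871, -0.2058, -0.8988]
V = J·q̇ = [1.4297, 0.4043, -0.7804, -0.4645, -0.8596, -0.6455]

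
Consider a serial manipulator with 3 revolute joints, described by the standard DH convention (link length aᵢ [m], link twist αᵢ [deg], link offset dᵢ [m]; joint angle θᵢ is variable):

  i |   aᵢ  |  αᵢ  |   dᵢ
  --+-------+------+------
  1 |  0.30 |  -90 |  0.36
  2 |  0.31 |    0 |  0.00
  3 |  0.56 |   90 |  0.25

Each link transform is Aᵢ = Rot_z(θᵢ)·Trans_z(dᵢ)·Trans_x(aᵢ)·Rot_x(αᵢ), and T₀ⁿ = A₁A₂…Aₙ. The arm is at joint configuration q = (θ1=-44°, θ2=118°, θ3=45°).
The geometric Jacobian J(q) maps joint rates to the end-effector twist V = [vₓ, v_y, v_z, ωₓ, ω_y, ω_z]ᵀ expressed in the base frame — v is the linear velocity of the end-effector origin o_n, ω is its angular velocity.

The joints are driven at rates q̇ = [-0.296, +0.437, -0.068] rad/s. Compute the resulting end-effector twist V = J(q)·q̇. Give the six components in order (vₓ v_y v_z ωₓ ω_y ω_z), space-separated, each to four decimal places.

o_n = [-0.1005, 0.4445, -0.0774]
J₁: ẑ×o_n = [-0.4445, -0.1005, 0.0000], ω = ẑ
J2: z=[0.6947, 0.7193, 0.0000] o=[0.2158, -0.2084, 0.3600] → [-0.3147, 0.3039, 0.6811, 0.6947, 0.7193, 0.0000]
J3: z=[0.6947, 0.7193, 0.0000] o=[0.1111, -0.1073, 0.0863] → [-0.1178, 0.1137, 0.5355, 0.6947, 0.7193, 0.0000]
V = J·q̇ = [0.0021, 0.1548, 0.2612, 0.2563, 0.2654, -0.2960]

0.0021 0.1548 0.2612 0.2563 0.2654 -0.2960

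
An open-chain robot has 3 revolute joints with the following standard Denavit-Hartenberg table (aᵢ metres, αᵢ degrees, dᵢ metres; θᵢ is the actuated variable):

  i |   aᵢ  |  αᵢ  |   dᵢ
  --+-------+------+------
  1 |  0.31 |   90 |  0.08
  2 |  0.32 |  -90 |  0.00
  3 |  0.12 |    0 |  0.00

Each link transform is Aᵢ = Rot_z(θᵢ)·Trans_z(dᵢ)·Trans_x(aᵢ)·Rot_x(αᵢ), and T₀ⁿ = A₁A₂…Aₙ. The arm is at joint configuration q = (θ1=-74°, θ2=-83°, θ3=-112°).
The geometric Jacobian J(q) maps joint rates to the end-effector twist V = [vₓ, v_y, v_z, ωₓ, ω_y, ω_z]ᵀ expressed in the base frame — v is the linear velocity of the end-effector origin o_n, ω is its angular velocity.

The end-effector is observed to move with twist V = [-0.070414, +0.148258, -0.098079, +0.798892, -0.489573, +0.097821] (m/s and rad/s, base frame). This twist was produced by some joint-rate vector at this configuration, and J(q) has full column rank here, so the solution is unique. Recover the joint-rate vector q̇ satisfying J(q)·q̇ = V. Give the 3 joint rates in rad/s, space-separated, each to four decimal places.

o_n = [-0.0123, -0.3609, -0.1930]
J₁: ẑ×o_n = [0.3609, -0.0123, 0.0000], ω = ẑ
J2: z=[-0.9613, -0.2756, 0.0000] o=[0.0854, -0.2980, 0.0800] → [0.0752, -0.2624, 0.0335, -0.9613, -0.2756, 0.0000]
J3: z=[0.2736, -0.9541, 0.1219] o=[0.0962, -0.3355, -0.2376] → [-0.0395, -0.0254, -0.1104, 0.2736, -0.9541, 0.1219]
q̇ = J⁺·V = [0.0130, -0.6330, 0.6960]

0.0130 -0.6330 0.6960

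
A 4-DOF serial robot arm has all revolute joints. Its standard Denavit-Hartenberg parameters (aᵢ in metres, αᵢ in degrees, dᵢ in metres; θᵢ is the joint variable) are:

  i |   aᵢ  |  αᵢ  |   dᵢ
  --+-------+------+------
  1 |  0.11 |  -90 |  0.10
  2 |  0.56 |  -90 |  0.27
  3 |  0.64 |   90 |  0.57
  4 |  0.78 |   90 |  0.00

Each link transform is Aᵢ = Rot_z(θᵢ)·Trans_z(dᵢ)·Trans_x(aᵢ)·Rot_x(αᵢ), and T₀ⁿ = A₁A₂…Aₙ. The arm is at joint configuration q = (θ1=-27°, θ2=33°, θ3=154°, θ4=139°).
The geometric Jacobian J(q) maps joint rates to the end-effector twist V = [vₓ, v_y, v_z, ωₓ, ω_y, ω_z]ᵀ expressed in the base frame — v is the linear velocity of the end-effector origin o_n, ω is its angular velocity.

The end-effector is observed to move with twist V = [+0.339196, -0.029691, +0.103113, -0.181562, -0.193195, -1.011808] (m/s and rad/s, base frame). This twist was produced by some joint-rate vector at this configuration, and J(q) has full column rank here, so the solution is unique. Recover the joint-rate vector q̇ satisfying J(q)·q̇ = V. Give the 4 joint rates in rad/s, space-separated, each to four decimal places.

-0.6080 0.0690 0.3790 0.3600

o_n = [0.0694, 0.2424, -1.0871]
J₁: ẑ×o_n = [-0.2424, 0.0694, 0.0000], ω = ẑ
J2: z=[0.4540, 0.8910, 0.0000] o=[0.0980, -0.0499, 0.1000] → [-1.0577, 0.5389, 0.1582, 0.4540, 0.8910, 0.0000]
J3: z=[-0.4853, 0.2473, -0.8387] o=[0.6391, -0.0226, -0.2050] → [0.0041, 0.0497, 0.0123, -0.4853, 0.2473, -0.8387]
J4: z=[-0.0805, -0.9677, -0.2388] o=[-0.1948, 0.0874, -0.3697] → [0.7312, -0.1208, 0.2432, -0.0805, -0.9677, -0.2388]
q̇ = J⁺·V = [-0.6080, 0.0690, 0.3790, 0.3600]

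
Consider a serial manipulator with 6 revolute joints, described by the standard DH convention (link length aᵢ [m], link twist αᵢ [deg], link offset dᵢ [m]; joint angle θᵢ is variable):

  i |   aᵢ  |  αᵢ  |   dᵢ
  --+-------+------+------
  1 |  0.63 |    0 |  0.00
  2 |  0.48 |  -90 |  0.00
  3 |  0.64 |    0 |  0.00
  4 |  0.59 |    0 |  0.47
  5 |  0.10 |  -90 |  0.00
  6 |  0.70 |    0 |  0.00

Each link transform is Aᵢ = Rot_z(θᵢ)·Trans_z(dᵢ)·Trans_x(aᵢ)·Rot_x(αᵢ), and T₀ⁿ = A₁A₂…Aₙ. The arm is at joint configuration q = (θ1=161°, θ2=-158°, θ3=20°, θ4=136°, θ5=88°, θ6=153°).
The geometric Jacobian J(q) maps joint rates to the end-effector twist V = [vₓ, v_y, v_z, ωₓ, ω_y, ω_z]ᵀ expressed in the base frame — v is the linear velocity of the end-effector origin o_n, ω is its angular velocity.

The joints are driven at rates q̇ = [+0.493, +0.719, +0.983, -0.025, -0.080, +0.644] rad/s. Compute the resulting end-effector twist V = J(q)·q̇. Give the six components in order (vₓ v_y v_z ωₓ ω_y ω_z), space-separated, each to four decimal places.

-1.1229 0.9919 -0.4603 0.5321 0.9071 1.4943

o_n = [0.1673, 0.3975, -0.9296]
J₁: ẑ×o_n = [-0.3975, 0.1673, 0.0000], ω = ẑ
J2: z=[0.0000, 0.0000, 1.0000] o=[-0.5957, 0.2051, 0.0000] → [-0.1924, 0.7630, 0.0000, 0.0000, 0.0000, 1.0000]
J3: z=[-0.0523, 0.9986, 0.0000] o=[-0.1163, 0.2302, 0.0000] → [-0.9283, -0.0486, -0.2920, -0.0523, 0.9986, 0.0000]
J4: z=[-0.0523, 0.9986, 0.0000] o=[0.4842, 0.2617, -0.2189] → [-0.7097, -0.0372, 0.3094, -0.0523, 0.9986, 0.0000]
J5: z=[-0.0523, 0.9986, 0.0000] o=[-0.0786, 0.7029, -0.4589] → [-0.4701, -0.0246, -0.2296, -0.0523, 0.9986, 0.0000]
J6: z=[0.8976, 0.0470, 0.4384] o=[-0.1224, 0.7006, -0.3690] → [0.1065, 0.6301, -0.2856, 0.8976, 0.0470, 0.4384]
V = J·q̇ = [-1.1229, 0.9919, -0.4603, 0.5321, 0.9071, 1.4943]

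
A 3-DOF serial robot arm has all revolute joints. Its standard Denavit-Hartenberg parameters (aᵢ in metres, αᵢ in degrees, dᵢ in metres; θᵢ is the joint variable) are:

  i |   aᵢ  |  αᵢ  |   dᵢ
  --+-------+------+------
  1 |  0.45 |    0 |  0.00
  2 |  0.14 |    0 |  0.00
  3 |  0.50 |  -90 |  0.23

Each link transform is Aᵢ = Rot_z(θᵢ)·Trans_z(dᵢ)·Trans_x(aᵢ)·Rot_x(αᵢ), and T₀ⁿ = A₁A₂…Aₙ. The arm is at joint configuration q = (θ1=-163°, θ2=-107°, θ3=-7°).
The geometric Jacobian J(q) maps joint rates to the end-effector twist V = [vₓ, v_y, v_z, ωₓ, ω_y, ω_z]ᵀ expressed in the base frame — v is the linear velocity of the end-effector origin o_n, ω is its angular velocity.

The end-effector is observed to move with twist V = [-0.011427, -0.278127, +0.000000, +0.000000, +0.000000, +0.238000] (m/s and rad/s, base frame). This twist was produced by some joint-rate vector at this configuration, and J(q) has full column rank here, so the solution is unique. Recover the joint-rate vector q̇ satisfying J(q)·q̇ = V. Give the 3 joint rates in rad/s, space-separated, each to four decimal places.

o_n = [-0.3694, 0.5047, 0.2300]
J₁: ẑ×o_n = [-0.5047, -0.3694, 0.0000], ω = ẑ
J2: z=[0.0000, 0.0000, 1.0000] o=[-0.4303, -0.1316, 0.0000] → [-0.6363, 0.0609, 0.0000, 0.0000, 0.0000, 1.0000]
J3: z=[0.0000, 0.0000, 1.0000] o=[-0.4303, 0.0084, 0.0000] → [-0.4963, 0.0609, 0.0000, 0.0000, 0.0000, 1.0000]
q̇ = J⁺·V = [0.6800, -0.8030, 0.3610]

0.6800 -0.8030 0.3610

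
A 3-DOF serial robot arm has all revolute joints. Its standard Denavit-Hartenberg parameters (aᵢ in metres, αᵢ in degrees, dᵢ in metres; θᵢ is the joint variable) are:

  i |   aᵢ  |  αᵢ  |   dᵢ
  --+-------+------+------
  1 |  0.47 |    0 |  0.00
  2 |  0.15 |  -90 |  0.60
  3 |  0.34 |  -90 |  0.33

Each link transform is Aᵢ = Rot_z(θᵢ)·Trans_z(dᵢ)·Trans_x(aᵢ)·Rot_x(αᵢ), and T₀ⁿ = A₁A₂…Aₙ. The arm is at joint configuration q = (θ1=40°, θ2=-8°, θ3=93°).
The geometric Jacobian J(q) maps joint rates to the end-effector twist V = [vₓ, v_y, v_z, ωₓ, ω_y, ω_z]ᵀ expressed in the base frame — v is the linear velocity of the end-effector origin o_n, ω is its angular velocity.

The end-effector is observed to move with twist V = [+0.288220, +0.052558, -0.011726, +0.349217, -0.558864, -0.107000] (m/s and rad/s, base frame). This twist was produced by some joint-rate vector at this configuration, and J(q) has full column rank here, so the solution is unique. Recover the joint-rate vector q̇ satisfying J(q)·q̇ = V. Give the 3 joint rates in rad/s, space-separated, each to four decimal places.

-0.2020 0.0950 -0.6590

o_n = [0.2973, 0.6520, 0.2605]
J₁: ẑ×o_n = [-0.6520, 0.2973, 0.0000], ω = ẑ
J2: z=[0.0000, 0.0000, 1.0000] o=[0.3600, 0.3021, 0.0000] → [-0.3499, -0.0628, 0.0000, 0.0000, 0.0000, 1.0000]
J3: z=[-0.5299, 0.8480, 0.0000] o=[0.4872, 0.3816, 0.6000] → [-0.2879, -0.1799, 0.0178, -0.5299, 0.8480, 0.0000]
q̇ = J⁺·V = [-0.2020, 0.0950, -0.6590]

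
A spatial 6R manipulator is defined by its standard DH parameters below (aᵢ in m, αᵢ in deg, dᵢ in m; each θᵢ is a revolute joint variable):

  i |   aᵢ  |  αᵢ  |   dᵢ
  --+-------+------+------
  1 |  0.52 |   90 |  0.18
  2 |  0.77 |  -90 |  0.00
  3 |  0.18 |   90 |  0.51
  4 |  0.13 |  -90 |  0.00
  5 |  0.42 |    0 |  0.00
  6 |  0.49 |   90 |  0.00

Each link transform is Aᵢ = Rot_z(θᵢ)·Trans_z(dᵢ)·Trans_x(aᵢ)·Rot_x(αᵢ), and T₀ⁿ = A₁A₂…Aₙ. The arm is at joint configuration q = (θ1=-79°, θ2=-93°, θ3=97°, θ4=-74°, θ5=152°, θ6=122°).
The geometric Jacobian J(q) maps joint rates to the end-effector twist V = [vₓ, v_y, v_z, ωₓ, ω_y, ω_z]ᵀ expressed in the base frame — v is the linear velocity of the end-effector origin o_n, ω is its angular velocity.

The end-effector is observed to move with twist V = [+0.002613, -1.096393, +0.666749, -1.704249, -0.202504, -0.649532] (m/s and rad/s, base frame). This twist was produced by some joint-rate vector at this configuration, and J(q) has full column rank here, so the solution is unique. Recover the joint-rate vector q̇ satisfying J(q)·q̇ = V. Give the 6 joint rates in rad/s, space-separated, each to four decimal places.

-0.0220 0.6320 0.2360 0.4970 -0.8250 -0.3700

o_n = [0.3786, -1.1214, -0.9001]
J₁: ẑ×o_n = [1.1214, 0.3786, -0.0000], ω = ẑ
J2: z=[-0.9816, -0.1908, 0.0000] o=[0.0992, -0.5104, 0.1800] → [0.2061, -1.0603, 0.6530, -0.9816, -0.1908, 0.0000]
J3: z=[0.1905, -0.9803, -0.0523] o=[0.0915, -0.4709, -0.5889] → [0.2710, 0.0443, 0.1574, 0.1905, -0.9803, -0.0523]
J4: z=[0.1097, 0.0742, -0.9912] o=[0.3643, -0.9379, -0.5937] → [-0.2046, 0.0195, -0.0212, 0.1097, 0.0742, -0.9912]
J5: z=[0.9903, -0.0942, 0.1026] o=[0.3754, -0.8088, -0.5828] → [0.0619, 0.3145, -0.3092, 0.9903, -0.0942, 0.1026]
J6: z=[0.9903, -0.0942, 0.1026] o=[0.3220, -1.1916, -0.4185] → [0.0382, 0.4827, 0.0749, 0.9903, -0.0942, 0.1026]
q̇ = J⁺·V = [-0.0220, 0.6320, 0.2360, 0.4970, -0.8250, -0.3700]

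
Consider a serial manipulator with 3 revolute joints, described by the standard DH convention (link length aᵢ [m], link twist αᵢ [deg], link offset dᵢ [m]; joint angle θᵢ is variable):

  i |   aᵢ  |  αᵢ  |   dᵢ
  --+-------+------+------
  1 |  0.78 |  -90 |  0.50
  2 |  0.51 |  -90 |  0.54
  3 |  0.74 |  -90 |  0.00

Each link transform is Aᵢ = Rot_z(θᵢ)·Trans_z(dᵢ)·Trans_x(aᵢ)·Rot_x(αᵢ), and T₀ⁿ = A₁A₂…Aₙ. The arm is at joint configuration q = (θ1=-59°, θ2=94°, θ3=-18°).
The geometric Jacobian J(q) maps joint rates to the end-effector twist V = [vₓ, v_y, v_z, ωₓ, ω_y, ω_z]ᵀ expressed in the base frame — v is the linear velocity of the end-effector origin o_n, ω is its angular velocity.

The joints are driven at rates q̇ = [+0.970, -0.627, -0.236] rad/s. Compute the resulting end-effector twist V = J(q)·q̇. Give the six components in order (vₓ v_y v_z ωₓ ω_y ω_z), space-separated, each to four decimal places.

0.7294 0.4181 0.0007 -0.4162 -0.5247 0.9535

o_n = [1.0170, -0.2001, -0.7108]
J₁: ẑ×o_n = [0.2001, 1.0170, -0.0000], ω = ẑ
J2: z=[0.8572, 0.5150, 0.0000] o=[0.4017, -0.6686, 0.5000] → [-0.6236, 1.0379, 0.0847, 0.8572, 0.5150, 0.0000]
J3: z=[-0.5138, 0.8551, 0.0698] o=[0.8463, -0.3600, -0.0088] → [-0.6115, -0.3488, -0.2281, -0.5138, 0.8551, 0.0698]
V = J·q̇ = [0.7294, 0.4181, 0.0007, -0.4162, -0.5247, 0.9535]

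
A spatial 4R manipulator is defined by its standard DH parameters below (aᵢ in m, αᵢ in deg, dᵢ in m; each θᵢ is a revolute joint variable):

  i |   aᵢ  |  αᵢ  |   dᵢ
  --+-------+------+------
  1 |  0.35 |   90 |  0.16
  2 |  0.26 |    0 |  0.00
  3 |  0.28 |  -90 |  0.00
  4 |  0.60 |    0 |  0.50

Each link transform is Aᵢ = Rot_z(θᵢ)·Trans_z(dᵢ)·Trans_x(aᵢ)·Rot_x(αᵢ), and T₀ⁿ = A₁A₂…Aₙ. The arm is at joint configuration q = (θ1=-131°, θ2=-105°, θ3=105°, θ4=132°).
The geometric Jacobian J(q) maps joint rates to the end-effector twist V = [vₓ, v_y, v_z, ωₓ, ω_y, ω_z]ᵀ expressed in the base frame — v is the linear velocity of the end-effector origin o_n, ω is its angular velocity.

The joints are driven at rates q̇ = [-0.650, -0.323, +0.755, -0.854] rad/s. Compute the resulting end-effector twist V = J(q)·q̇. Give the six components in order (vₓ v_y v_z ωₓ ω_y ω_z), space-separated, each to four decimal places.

o_n = [0.2307, -0.4142, 0.4089]
J₁: ẑ×o_n = [0.4142, 0.2307, -0.0000], ω = ẑ
J2: z=[-0.7547, 0.6561, 0.0000] o=[-0.2296, -0.2641, 0.1600] → [0.1633, 0.1878, -0.1888, -0.7547, 0.6561, 0.0000]
J3: z=[-0.7547, 0.6561, 0.0000] o=[-0.1855, -0.2134, -0.0911] → [0.3280, 0.3774, -0.1215, -0.7547, 0.6561, 0.0000]
J4: z=[-0.0000, -0.0000, 1.0000] o=[-0.3692, -0.4247, -0.0911] → [-0.0105, 0.5999, 0.0000, -0.0000, -0.0000, 1.0000]
V = J·q̇ = [-0.0654, -0.4381, -0.0307, -0.3260, 0.2834, -1.5040]

-0.0654 -0.4381 -0.0307 -0.3260 0.2834 -1.5040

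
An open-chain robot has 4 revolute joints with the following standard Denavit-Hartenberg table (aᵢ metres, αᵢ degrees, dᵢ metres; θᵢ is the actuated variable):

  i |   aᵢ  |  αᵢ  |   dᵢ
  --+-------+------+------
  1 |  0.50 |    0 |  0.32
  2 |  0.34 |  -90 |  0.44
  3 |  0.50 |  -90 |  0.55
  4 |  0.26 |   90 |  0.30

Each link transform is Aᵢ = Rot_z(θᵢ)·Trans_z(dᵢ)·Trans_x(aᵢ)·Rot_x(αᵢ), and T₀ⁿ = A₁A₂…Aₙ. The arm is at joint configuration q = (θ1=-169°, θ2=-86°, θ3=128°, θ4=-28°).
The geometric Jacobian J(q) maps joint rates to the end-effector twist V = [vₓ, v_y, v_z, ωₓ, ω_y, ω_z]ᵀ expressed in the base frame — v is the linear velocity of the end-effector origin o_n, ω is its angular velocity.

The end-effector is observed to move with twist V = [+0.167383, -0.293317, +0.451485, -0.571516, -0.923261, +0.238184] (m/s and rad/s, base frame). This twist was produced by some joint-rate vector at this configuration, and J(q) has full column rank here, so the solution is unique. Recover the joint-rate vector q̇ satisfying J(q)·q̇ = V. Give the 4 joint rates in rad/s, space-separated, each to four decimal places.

0.3560 -0.6990 0.7910 0.9440

o_n = [-1.0505, -0.6031, 0.3698]
J₁: ẑ×o_n = [0.6031, -1.0505, 0.0000], ω = ẑ
J2: z=[0.0000, 0.0000, 1.0000] o=[-0.4908, -0.0954, 0.3200] → [0.5077, -0.5597, 0.0000, 0.0000, 0.0000, 1.0000]
J3: z=[-0.9659, -0.2588, 0.0000] o=[-0.5788, 0.2330, 0.7600] → [0.1010, -0.3769, 0.6856, -0.9659, -0.2588, 0.0000]
J4: z=[0.2040, -0.7612, 0.6157] o=[-1.0304, -0.2067, 0.3660] → [0.2412, -0.0132, -0.0962, 0.2040, -0.7612, 0.6157]
q̇ = J⁺·V = [0.3560, -0.6990, 0.7910, 0.9440]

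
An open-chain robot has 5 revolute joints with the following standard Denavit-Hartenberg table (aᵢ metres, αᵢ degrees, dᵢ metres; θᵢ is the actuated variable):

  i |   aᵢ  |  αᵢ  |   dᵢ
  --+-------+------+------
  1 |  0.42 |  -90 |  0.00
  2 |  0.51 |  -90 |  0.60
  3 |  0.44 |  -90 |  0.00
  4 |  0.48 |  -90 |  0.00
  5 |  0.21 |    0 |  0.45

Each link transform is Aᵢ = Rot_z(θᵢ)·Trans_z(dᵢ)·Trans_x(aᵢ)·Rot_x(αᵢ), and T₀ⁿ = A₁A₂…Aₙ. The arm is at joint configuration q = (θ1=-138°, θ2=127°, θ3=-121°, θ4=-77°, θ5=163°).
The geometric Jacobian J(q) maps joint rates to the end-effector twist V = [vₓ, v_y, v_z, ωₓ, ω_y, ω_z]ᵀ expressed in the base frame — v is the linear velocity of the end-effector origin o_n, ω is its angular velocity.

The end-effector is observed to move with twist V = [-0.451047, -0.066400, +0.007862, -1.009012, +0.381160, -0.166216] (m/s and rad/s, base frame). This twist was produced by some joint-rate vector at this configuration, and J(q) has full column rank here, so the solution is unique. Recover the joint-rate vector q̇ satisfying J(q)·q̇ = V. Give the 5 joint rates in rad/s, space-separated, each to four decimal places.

-0.4870 -0.9950 -0.1290 -0.4560 0.3250

o_n = [0.6972, -1.2228, 0.1247]
J₁: ẑ×o_n = [1.2228, 0.6972, -0.0000], ω = ẑ
J2: z=[0.6691, -0.7431, 0.0000] o=[-0.3121, -0.2810, 0.0000] → [-0.0927, -0.0834, 0.1199, 0.6691, -0.7431, 0.0000]
J3: z=[0.5935, 0.5344, 0.6018] o=[0.3174, -0.5215, -0.4073] → [0.7063, -0.0872, -0.6191, 0.5935, 0.5344, 0.6018]
J4: z=[0.7280, -0.0376, -0.6846] o=[0.4685, -0.8931, -0.2263] → [-0.2389, -0.4121, -0.2314, 0.7280, -0.0376, -0.6846]
J5: z=[0.2009, -0.9430, 0.2654] o=[0.7831, -0.7343, 0.0996] → [0.1060, -0.0279, -0.1792, 0.2009, -0.9430, 0.2654]
q̇ = J⁺·V = [-0.4870, -0.9950, -0.1290, -0.4560, 0.3250]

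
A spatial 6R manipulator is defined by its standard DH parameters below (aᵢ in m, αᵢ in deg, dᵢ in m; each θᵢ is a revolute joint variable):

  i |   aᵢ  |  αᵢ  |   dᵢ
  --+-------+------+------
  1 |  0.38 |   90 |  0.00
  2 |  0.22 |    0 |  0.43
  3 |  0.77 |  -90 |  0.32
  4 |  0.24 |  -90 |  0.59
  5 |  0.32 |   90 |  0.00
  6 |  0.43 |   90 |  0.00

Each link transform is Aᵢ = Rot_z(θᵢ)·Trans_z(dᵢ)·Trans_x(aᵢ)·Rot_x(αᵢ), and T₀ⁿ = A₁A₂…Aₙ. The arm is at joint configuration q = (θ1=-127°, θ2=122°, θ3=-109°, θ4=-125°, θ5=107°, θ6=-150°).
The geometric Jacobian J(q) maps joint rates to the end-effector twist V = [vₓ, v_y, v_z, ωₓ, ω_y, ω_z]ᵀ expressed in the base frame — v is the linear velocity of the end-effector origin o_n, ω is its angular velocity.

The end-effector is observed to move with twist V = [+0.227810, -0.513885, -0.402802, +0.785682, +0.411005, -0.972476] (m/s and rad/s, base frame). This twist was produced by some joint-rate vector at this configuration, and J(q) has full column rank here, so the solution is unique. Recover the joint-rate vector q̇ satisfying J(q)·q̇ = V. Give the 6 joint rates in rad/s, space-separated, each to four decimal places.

0.0890 0.1680 -0.7730 -0.6190 -0.7060 0.8040

o_n = [-1.0018, 0.0595, 0.9109]
J₁: ẑ×o_n = [-0.0595, -1.0018, 0.0000], ω = ẑ
J2: z=[-0.7986, 0.6018, 0.0000] o=[-0.2287, -0.3035, 0.0000] → [0.5482, 0.7275, 0.1754, -0.7986, 0.6018, 0.0000]
J3: z=[-0.7986, 0.6018, 0.0000] o=[-0.5019, 0.0484, 0.1866] → [0.4359, 0.5785, 0.2920, -0.7986, 0.6018, 0.0000]
J4: z=[0.1354, 0.1797, 0.9744] o=[-1.2090, -0.3582, 0.3598] → [-0.3079, 0.1273, 0.0193, 0.1354, 0.1797, 0.9744]
J5: z=[-0.9384, -0.2922, 0.1843] o=[-1.2054, -0.0268, 0.9037] → [-0.0180, 0.0443, -0.0214, -0.9384, -0.2922, 0.1843]
J6: z=[-0.3436, 0.8457, -0.4083] o=[-1.2171, -0.1696, 0.6176] → [0.3416, 0.0128, -0.2608, -0.3436, 0.8457, -0.4083]
q̇ = J⁺·V = [0.0890, 0.1680, -0.7730, -0.6190, -0.7060, 0.8040]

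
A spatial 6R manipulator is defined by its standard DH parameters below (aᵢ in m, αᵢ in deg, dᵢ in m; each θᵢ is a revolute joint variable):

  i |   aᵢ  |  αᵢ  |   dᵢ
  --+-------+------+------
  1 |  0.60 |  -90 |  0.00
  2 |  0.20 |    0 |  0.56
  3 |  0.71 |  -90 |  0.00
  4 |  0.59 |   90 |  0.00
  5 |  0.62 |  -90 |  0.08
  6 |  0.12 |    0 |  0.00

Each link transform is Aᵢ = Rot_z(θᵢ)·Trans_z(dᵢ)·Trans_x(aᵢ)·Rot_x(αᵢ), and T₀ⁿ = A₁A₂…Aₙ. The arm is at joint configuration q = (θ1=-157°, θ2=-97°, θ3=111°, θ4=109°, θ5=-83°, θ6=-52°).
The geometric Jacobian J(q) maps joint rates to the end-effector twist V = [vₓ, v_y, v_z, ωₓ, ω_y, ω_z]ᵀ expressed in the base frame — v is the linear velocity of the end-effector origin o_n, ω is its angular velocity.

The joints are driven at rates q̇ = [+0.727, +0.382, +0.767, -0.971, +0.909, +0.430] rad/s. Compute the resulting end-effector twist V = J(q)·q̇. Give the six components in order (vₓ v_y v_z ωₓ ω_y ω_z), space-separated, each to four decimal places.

-0.9413 -0.7936 -1.0545 -0.6725 -0.7738 1.4440

o_n = [-1.3213, -0.4146, 0.7082]
J₁: ẑ×o_n = [0.4146, -1.3213, 0.0000], ω = ẑ
J2: z=[0.3907, -0.9205, 0.0000] o=[-0.5523, -0.2344, 0.0000] → [-0.6519, -0.2767, -0.7782, 0.3907, -0.9205, 0.0000]
J3: z=[0.3907, -0.9205, 0.0000] o=[-0.3111, -0.7404, 0.1985] → [-0.4692, -0.1992, -0.8026, 0.3907, -0.9205, 0.0000]
J4: z=[0.2227, 0.0945, -0.9703] o=[-0.9452, -1.0096, 0.0267] → [0.6417, 0.2131, 0.1680, 0.2227, 0.0945, -0.9703]
J5: z=[-0.9717, -0.0588, -0.2287] o=[-0.9916, -0.4232, 0.0732] → [-0.0353, 0.6924, -0.0278, -0.9717, -0.0588, -0.2287]
J6: z=[-0.0509, 0.9979, -0.0401] o=[-1.2123, -0.4110, 0.6580] → [0.0500, 0.0069, 0.1089, -0.0509, 0.9979, -0.0401]
V = J·q̇ = [-0.9413, -0.7936, -1.0545, -0.6725, -0.7738, 1.4440]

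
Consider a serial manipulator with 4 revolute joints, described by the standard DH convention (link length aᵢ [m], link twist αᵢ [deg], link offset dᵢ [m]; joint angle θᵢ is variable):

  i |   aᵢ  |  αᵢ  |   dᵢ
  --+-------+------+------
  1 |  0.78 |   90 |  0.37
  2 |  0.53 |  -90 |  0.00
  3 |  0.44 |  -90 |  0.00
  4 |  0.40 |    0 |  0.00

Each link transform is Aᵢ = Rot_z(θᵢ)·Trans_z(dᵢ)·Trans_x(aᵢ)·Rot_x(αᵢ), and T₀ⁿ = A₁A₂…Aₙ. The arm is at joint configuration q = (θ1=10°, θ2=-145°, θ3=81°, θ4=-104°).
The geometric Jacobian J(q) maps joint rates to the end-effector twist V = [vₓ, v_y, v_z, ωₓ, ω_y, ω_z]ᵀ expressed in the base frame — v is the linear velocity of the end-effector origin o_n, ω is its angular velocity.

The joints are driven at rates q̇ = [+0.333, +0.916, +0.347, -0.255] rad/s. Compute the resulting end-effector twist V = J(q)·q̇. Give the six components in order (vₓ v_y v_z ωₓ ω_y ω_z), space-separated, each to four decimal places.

0.5545 0.1948 -0.1375 0.1588 -0.9426 -0.0957

o_n = [0.4576, 0.4249, -0.2827]
J₁: ẑ×o_n = [-0.4249, 0.4576, 0.0000], ω = ẑ
J2: z=[0.1736, -0.9848, 0.0000] o=[0.7682, 0.1354, 0.3700] → [0.6428, 0.1133, -0.2555, 0.1736, -0.9848, 0.0000]
J3: z=[0.5649, 0.0996, -0.8192] o=[0.3406, 0.0601, 0.0660] → [0.2642, 0.1011, 0.1944, 0.5649, 0.0996, -0.8192]
J4: z=[0.7696, 0.2946, 0.5665] o=[0.2096, 0.4782, 0.0265] → [-0.0609, 0.3785, -0.1141, 0.7696, 0.2946, 0.5665]
V = J·q̇ = [0.5545, 0.1948, -0.1375, 0.1588, -0.9426, -0.0957]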